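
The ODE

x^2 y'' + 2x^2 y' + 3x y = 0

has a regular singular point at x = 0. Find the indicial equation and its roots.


Divide by x^2 to reach normal form y'' + P_1(x) y' + P_2(x) y = 0 with P_1(x) = 2 and P_2(x) = 3/x.
x = 0 is a singular point because the y-coefficient 3/x has a pole at x = 0.
It is a regular singular point because x P_1(x) = p(x) = 2x and x^2 P_2(x) = q(x) = 3x are polynomials, hence analytic at x = 0.
p(0) = 0,  q(0) = 0.
Indicial equation: r(r-1) + p(0) r + q(0) = 0, i.e. r^2 + (p(0) - 1) r + q(0) = 0, i.e. r^2 - 1 r = 0.
Discriminant: (-1)^2 - 4(0) = 1, so r = (1 ± 1)/2.
Solving: r_1 = 1, r_2 = 0.

indicial: r^2 - 1 r = 0; roots r_1 = 1, r_2 = 0


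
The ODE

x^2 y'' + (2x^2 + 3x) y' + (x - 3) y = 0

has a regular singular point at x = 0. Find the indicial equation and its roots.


Divide by x^2 to reach normal form y'' + P_1(x) y' + P_2(x) y = 0 with P_1(x) = 2 + 3/x and P_2(x) = 1/x - 3/x^2.
x = 0 is a singular point because the y'-coefficient 2 + 3/x has a pole at x = 0 and the y-coefficient 1/x - 3/x^2 has a pole at x = 0.
It is a regular singular point because x P_1(x) = p(x) = 2x + 3 and x^2 P_2(x) = q(x) = x - 3 are polynomials, hence analytic at x = 0.
p(0) = 3,  q(0) = -3.
Indicial equation: r(r-1) + p(0) r + q(0) = 0, i.e. r^2 + (p(0) - 1) r + q(0) = 0, i.e. r^2 + 2 r - 3 = 0.
Discriminant: (2)^2 - 4(-3) = 16, so r = (-2 ± 4)/2.
Solving: r_1 = 1, r_2 = -3.

indicial: r^2 + 2 r - 3 = 0; roots r_1 = 1, r_2 = -3


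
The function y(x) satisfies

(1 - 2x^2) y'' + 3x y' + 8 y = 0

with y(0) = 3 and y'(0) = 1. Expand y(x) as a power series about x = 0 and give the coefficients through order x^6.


Ansatz: y(x) = sum_{n>=0} a_n x^n, so y'(x) = sum_{n>=1} n a_n x^(n-1) and y''(x) = sum_{n>=2} n(n-1) a_n x^(n-2).
Substitute into P(x) y'' + Q(x) y' + R(x) y = 0 with P(x) = 1 - 2x^2, Q(x) = 3x, R(x) = 8, and match powers of x.
Initial conditions: a_0 = 3, a_1 = 1.
Setting the coefficient of each power of x to zero and solving order by order (substituting the coefficients already found):
  x^0: 2 a_2 + 8 a_0 = 0  ->  2 a_2 = -8 a_0 = -24  ->  a_2 = -12
  x^1: 6 a_3 + 11 a_1 = 0  ->  6 a_3 = -11 a_1 = -11  ->  a_3 = -11/6
  x^2: 12 a_4 + 10 a_2 = 0  ->  12 a_4 = -10 a_2 = 120  ->  a_4 = 10
  x^3: 20 a_5 + 5 a_3 = 0  ->  20 a_5 = -5 a_3 = 55/6  ->  a_5 = 11/24
  x^4: 30 a_6 - 4 a_4 = 0  ->  30 a_6 = 4 a_4 = 40  ->  a_6 = 4/3
Truncated series: y(x) = 3 + x - 12 x^2 - (11/6) x^3 + 10 x^4 + (11/24) x^5 + (4/3) x^6 + O(x^7).

a_0 = 3; a_1 = 1; a_2 = -12; a_3 = -11/6; a_4 = 10; a_5 = 11/24; a_6 = 4/3


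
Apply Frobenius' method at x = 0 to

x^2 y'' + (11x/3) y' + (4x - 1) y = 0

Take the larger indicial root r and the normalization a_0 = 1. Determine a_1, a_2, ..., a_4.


Write in Frobenius form y'' + (p(x)/x) y' + (q(x)/x^2) y = 0:
  p(x) = 11/3,  q(x) = 4x - 1.
Indicial equation: r(r-1) + (11/3) r + (-1) = 0 -> roots r_1 = 1/3, r_2 = -3.
Take r = r_1 = 1/3. Let y(x) = x^r sum_{n>=0} a_n x^n with a_0 = 1.
Substitute y = x^r sum a_n x^n and match x^{r+n}. The recurrence is
  D(n) a_n + 4 a_{n-1} = 0,  where D(n) = (r+n)(r+n-1) + (11/3)(r+n) + (-1).
  a_n = -4 / D(n) * a_{n-1}.
Since the indicial polynomial factors as (r - r_1)(r - r_2), D(n) = (r_1 + n - r_1)(r_1 + n - r_2) = n(n + 10/3).
Evaluating step by step (a_0 = 1):
  n = 1: D(1) = 1(1 + 10/3) = 13/3; numerator = -4(1) = -4; a_1 = (-4)/(13/3) = -12/13
  n = 2: D(2) = 2(2 + 10/3) = 32/3; numerator = -4(-12/13) = 48/13; a_2 = (48/13)/(32/3) = 9/26
  n = 3: D(3) = 3(3 + 10/3) = 19; numerator = -4(9/26) = -18/13; a_3 = (-18/13)/(19) = -18/247
  n = 4: D(4) = 4(4 + 10/3) = 88/3; numerator = -4(-18/247) = 72/247; a_4 = (72/247)/(88/3) = 27/2717

r = 1/3; a_0 = 1; a_1 = -12/13; a_2 = 9/26; a_3 = -18/247; a_4 = 27/2717


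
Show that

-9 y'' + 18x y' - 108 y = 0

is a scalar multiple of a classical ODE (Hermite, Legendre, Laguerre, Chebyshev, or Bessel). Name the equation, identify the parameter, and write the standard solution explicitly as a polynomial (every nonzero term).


All three coefficients share the factor -9; dividing through by -9 gives  y'' - 2x y' + 12 y = 0.
This matches the Hermite equation y'' - 2x y' + 2n y = 0 with 2n = 12, so n = 6; the polynomial solution is H_6(x).
With y = sum_k a_k x^k, matching x^k gives (k+2)(k+1) a_{k+2} = 2(k - n) a_k = 2(k - 6) a_k. The right side vanishes at k = 6, so the series with the parity of 6 terminates at degree 6.
Standard normalization: leading coefficient of H_n is 2^n, so a_6 = 2^6 = 64. Work downward with a_k = (k+1)(k+2) a_{k+2} / (2(k - n)):
  a_4 = (5)(6)(64) / (2(4 - 6)) = 1920/(-4) = -480
  a_2 = (3)(4)(-480) / (2(2 - 6)) = -5760/(-8) = 720
  a_0 = (1)(2)(720) / (2(0 - 6)) = 1440/(-12) = -120
Hence H_6(x) = 64 x^6 - 480 x^4 + 720 x^2 - 120.

H_6(x); series = 64 x^6 - 480 x^4 + 720 x^2 - 120


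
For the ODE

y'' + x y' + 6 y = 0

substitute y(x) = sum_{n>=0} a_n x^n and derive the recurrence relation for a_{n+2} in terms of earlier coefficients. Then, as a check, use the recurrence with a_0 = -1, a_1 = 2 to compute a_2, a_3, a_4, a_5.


Substitute y = sum_n a_n x^n.
y''(x) has coefficient (n+2)(n+1) a_{n+2} at x^n;
x y'(x) has coefficient n a_n at x^n (shift);
6 y(x) has coefficient 6 a_n at x^n.
Matching x^n: (n+2)(n+1) a_{n+2} + (n + 6) a_n = 0.
Thus a_{n+2} = (-n - 6) / ((n+1)(n+2)) * a_n.

Check with a_0 = -1, a_1 = 2 (apply the recurrence for n = 0, 1, 2, 3): a_0 = -1, a_1 = 2, a_2 = 3, a_3 = -7/3, a_4 = -2, a_5 = 21/20.

a_(n+2) = (-n - 6) / ((n+1)(n+2)) * a_n; check: a_0 = -1, a_1 = 2, a_2 = 3, a_3 = -7/3, a_4 = -2, a_5 = 21/20


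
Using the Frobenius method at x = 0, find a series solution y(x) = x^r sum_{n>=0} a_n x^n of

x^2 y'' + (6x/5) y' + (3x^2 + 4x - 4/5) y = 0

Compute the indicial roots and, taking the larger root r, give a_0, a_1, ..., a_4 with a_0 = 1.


Write in Frobenius form y'' + (p(x)/x) y' + (q(x)/x^2) y = 0:
  p(x) = 6/5,  q(x) = 3x^2 + 4x - 4/5.
Indicial equation: r(r-1) + (6/5) r + (-4/5) = 0 -> roots r_1 = 4/5, r_2 = -1.
Take r = r_1 = 4/5. Let y(x) = x^r sum_{n>=0} a_n x^n with a_0 = 1.
Substitute y = x^r sum a_n x^n and match x^{r+n}. The recurrence is
  D(n) a_n + 4 a_{n-1} + 3 a_{n-2} = 0,  where D(n) = (r+n)(r+n-1) + (6/5)(r+n) + (-4/5).
  a_n = [-4 a_{n-1} - 3 a_{n-2}] / D(n).
Since the indicial polynomial factors as (r - r_1)(r - r_2), D(n) = (r_1 + n - r_1)(r_1 + n - r_2) = n(n + 9/5).
Evaluating step by step (a_0 = 1):
  n = 1: D(1) = 1(1 + 9/5) = 14/5; numerator = -4(1) = -4; a_1 = (-4)/(14/5) = -10/7
  n = 2: D(2) = 2(2 + 9/5) = 38/5; numerator = -4(-10/7) - 3(1) = 19/7; a_2 = (19/7)/(38/5) = 5/14
  n = 3: D(3) = 3(3 + 9/5) = 72/5; numerator = -4(5/14) - 3(-10/7) = 20/7; a_3 = (20/7)/(72/5) = 25/126
  n = 4: D(4) = 4(4 + 9/5) = 116/5; numerator = -4(25/126) - 3(5/14) = -235/126; a_4 = (-235/126)/(116/5) = -1175/14616

r = 4/5; a_0 = 1; a_1 = -10/7; a_2 = 5/14; a_3 = 25/126; a_4 = -1175/14616


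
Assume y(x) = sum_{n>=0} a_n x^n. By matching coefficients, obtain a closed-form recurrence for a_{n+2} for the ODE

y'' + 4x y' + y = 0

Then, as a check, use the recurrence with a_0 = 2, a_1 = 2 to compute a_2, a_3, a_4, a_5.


Substitute y = sum_n a_n x^n.
y''(x) has coefficient (n+2)(n+1) a_{n+2} at x^n;
4 x y'(x) has coefficient 4 n a_n at x^n (shift);
y(x) has coefficient 1 a_n at x^n.
Matching x^n: (n+2)(n+1) a_{n+2} + (4n + 1) a_n = 0.
Thus a_{n+2} = (-4n - 1) / ((n+1)(n+2)) * a_n.

Check with a_0 = 2, a_1 = 2 (apply the recurrence for n = 0, 1, 2, 3): a_0 = 2, a_1 = 2, a_2 = -1, a_3 = -5/3, a_4 = 3/4, a_5 = 13/12.

a_(n+2) = (-4n - 1) / ((n+1)(n+2)) * a_n; check: a_0 = 2, a_1 = 2, a_2 = -1, a_3 = -5/3, a_4 = 3/4, a_5 = 13/12


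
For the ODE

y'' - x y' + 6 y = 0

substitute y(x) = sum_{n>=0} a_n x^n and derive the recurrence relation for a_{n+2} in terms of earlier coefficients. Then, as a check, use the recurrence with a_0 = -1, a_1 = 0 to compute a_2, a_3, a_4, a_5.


Substitute y = sum_n a_n x^n.
y''(x) has coefficient (n+2)(n+1) a_{n+2} at x^n;
-x y'(x) has coefficient -n a_n at x^n (shift);
6 y(x) has coefficient 6 a_n at x^n.
Matching x^n: (n+2)(n+1) a_{n+2} + (-n + 6) a_n = 0.
Thus a_{n+2} = (n - 6) / ((n+1)(n+2)) * a_n.

Check with a_0 = -1, a_1 = 0 (apply the recurrence for n = 0, 1, 2, 3): a_0 = -1, a_1 = 0, a_2 = 3, a_3 = 0, a_4 = -1, a_5 = 0.

a_(n+2) = (n - 6) / ((n+1)(n+2)) * a_n; check: a_0 = -1, a_1 = 0, a_2 = 3, a_3 = 0, a_4 = -1, a_5 = 0


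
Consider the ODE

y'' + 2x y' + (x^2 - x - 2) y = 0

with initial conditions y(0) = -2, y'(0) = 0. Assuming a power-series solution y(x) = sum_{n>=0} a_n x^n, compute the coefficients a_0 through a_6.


Ansatz: y(x) = sum_{n>=0} a_n x^n, so y'(x) = sum_{n>=1} n a_n x^(n-1) and y''(x) = sum_{n>=2} n(n-1) a_n x^(n-2).
Substitute into P(x) y'' + Q(x) y' + R(x) y = 0 with P(x) = 1, Q(x) = 2x, R(x) = x^2 - x - 2, and match powers of x.
Initial conditions: a_0 = -2, a_1 = 0.
Setting the coefficient of each power of x to zero and solving order by order (substituting the coefficients already found):
  x^0: 2 a_2 - 2 a_0 = 0  ->  2 a_2 = 2 a_0 = -4  ->  a_2 = -2
  x^1: 6 a_3 - a_0 = 0  ->  6 a_3 = a_0 = -2  ->  a_3 = -1/3
  x^2: 12 a_4 + 2 a_2 - a_1 + a_0 = 0  ->  12 a_4 = -2 a_2 + a_1 - a_0 = 6  ->  a_4 = 1/2
  x^3: 20 a_5 + 4 a_3 - a_2 + a_1 = 0  ->  20 a_5 = -4 a_3 + a_2 - a_1 = -2/3  ->  a_5 = -1/30
  x^4: 30 a_6 + 6 a_4 - a_3 + a_2 = 0  ->  30 a_6 = -6 a_4 + a_3 - a_2 = -4/3  ->  a_6 = -2/45
Truncated series: y(x) = -2 - 2 x^2 - (1/3) x^3 + (1/2) x^4 - (1/30) x^5 - (2/45) x^6 + O(x^7).

a_0 = -2; a_1 = 0; a_2 = -2; a_3 = -1/3; a_4 = 1/2; a_5 = -1/30; a_6 = -2/45


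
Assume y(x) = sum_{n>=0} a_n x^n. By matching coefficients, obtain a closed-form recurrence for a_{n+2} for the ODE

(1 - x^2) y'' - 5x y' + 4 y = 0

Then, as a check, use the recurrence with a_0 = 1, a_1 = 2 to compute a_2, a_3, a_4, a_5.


Substitute y = sum_n a_n x^n.
(1 - 1 x^2) y'' contributes (n+2)(n+1) a_{n+2} - n(n-1) a_n at x^n.
-5 x y'(x) contributes -5 n a_n at x^n.
4 y(x) contributes 4 a_n at x^n.
Matching x^n: (n+2)(n+1) a_{n+2} + (-n(n-1) - 5 n + 4) a_n = 0.
Thus a_{n+2} = (n(n-1) + 5 n - 4) / ((n+1)(n+2)) * a_n.

Check with a_0 = 1, a_1 = 2 (apply the recurrence for n = 0, 1, 2, 3): a_0 = 1, a_1 = 2, a_2 = -2, a_3 = 1/3, a_4 = -4/3, a_5 = 17/60.

a_(n+2) = (n(n-1) + 5 n - 4) / ((n+1)(n+2)) * a_n; check: a_0 = 1, a_1 = 2, a_2 = -2, a_3 = 1/3, a_4 = -4/3, a_5 = 17/60


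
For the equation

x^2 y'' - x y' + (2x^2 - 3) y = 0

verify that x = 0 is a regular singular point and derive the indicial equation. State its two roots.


Divide by x^2 to reach normal form y'' + P_1(x) y' + P_2(x) y = 0 with P_1(x) = -1/x and P_2(x) = 2 - 3/x^2.
x = 0 is a singular point because the y'-coefficient -1/x has a pole at x = 0 and the y-coefficient 2 - 3/x^2 has a pole at x = 0.
It is a regular singular point because x P_1(x) = p(x) = -1 and x^2 P_2(x) = q(x) = 2x^2 - 3 are polynomials, hence analytic at x = 0.
p(0) = -1,  q(0) = -3.
Indicial equation: r(r-1) + p(0) r + q(0) = 0, i.e. r^2 + (p(0) - 1) r + q(0) = 0, i.e. r^2 - 2 r - 3 = 0.
Discriminant: (-2)^2 - 4(-3) = 16, so r = (2 ± 4)/2.
Solving: r_1 = 3, r_2 = -1.

indicial: r^2 - 2 r - 3 = 0; roots r_1 = 3, r_2 = -1


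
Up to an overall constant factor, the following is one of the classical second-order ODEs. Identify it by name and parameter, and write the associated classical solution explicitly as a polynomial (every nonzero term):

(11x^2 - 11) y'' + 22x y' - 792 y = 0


All three coefficients share the factor -11; dividing through by -11 gives  (1 - x^2) y'' - 2x y' + 72 y = 0.
This matches the Legendre equation (1 - x^2) y'' - 2x y' + n(n+1) y = 0 (note the -2x y' term) with n(n+1) = 72, so n = 8; the polynomial solution is P_8(x).
With y = sum_k a_k x^k, matching x^k gives (k+2)(k+1) a_{k+2} = [k(k+1) - n(n+1)] a_k = (k - 8)(k + 9) a_k. The right side vanishes at k = 8, so the series with the parity of 8 terminates at degree 8.
Standard normalization (P_n(1) = 1): leading coefficient (2n)!/(2^n (n!)^2) = 20922789888000/(256*1625702400) = 6435/128, so a_8 = 6435/128. Work downward with a_k = (k+1)(k+2) a_{k+2} / ((k - 8)(k + 9)):
  a_6 = (7)(8)(6435/128) / ((6 - 8)(6 + 9)) = (45045/16)/(-30) = -3003/32
  a_4 = (5)(6)(-3003/32) / ((4 - 8)(4 + 9)) = (-45045/16)/(-52) = 3465/64
  a_2 = (3)(4)(3465/64) / ((2 - 8)(2 + 9)) = (10395/16)/(-66) = -315/32
  a_0 = (1)(2)(-315/32) / ((0 - 8)(0 + 9)) = (-315/16)/(-72) = 35/128
Hence P_8(x) = 6435 x^8/128 - 3003 x^6/32 + 3465 x^4/64 - 315 x^2/32 + 35/128.

P_8(x); series = 6435 x^8/128 - 3003 x^6/32 + 3465 x^4/64 - 315 x^2/32 + 35/128


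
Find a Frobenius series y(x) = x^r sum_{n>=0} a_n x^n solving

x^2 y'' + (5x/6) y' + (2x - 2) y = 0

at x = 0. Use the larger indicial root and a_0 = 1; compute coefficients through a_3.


Write in Frobenius form y'' + (p(x)/x) y' + (q(x)/x^2) y = 0:
  p(x) = 5/6,  q(x) = 2x - 2.
Indicial equation: r(r-1) + (5/6) r + (-2) = 0 -> roots r_1 = 3/2, r_2 = -4/3.
Take r = r_1 = 3/2. Let y(x) = x^r sum_{n>=0} a_n x^n with a_0 = 1.
Substitute y = x^r sum a_n x^n and match x^{r+n}. The recurrence is
  D(n) a_n + 2 a_{n-1} = 0,  where D(n) = (r+n)(r+n-1) + (5/6)(r+n) + (-2).
  a_n = -2 / D(n) * a_{n-1}.
Since the indicial polynomial factors as (r - r_1)(r - r_2), D(n) = (r_1 + n - r_1)(r_1 + n - r_2) = n(n + 17/6).
Evaluating step by step (a_0 = 1):
  n = 1: D(1) = 1(1 + 17/6) = 23/6; numerator = -2(1) = -2; a_1 = (-2)/(23/6) = -12/23
  n = 2: D(2) = 2(2 + 17/6) = 29/3; numerator = -2(-12/23) = 24/23; a_2 = (24/23)/(29/3) = 72/667
  n = 3: D(3) = 3(3 + 17/6) = 35/2; numerator = -2(72/667) = -144/667; a_3 = (-144/667)/(35/2) = -288/23345

r = 3/2; a_0 = 1; a_1 = -12/23; a_2 = 72/667; a_3 = -288/23345


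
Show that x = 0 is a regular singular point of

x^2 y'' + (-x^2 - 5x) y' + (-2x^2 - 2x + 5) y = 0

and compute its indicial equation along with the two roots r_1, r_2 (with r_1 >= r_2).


Divide by x^2 to reach normal form y'' + P_1(x) y' + P_2(x) y = 0 with P_1(x) = -1 - 5/x and P_2(x) = -2 - 2/x + 5/x^2.
x = 0 is a singular point because the y'-coefficient -1 - 5/x has a pole at x = 0 and the y-coefficient -2 - 2/x + 5/x^2 has a pole at x = 0.
It is a regular singular point because x P_1(x) = p(x) = -x - 5 and x^2 P_2(x) = q(x) = -2x^2 - 2x + 5 are polynomials, hence analytic at x = 0.
p(0) = -5,  q(0) = 5.
Indicial equation: r(r-1) + p(0) r + q(0) = 0, i.e. r^2 + (p(0) - 1) r + q(0) = 0, i.e. r^2 - 6 r + 5 = 0.
Discriminant: (-6)^2 - 4(5) = 16, so r = (6 ± 4)/2.
Solving: r_1 = 5, r_2 = 1.

indicial: r^2 - 6 r + 5 = 0; roots r_1 = 5, r_2 = 1


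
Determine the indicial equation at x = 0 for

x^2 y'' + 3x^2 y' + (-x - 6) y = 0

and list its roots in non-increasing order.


Divide by x^2 to reach normal form y'' + P_1(x) y' + P_2(x) y = 0 with P_1(x) = 3 and P_2(x) = -1/x - 6/x^2.
x = 0 is a singular point because the y-coefficient -1/x - 6/x^2 has a pole at x = 0.
It is a regular singular point because x P_1(x) = p(x) = 3x and x^2 P_2(x) = q(x) = -x - 6 are polynomials, hence analytic at x = 0.
p(0) = 0,  q(0) = -6.
Indicial equation: r(r-1) + p(0) r + q(0) = 0, i.e. r^2 + (p(0) - 1) r + q(0) = 0, i.e. r^2 - 1 r - 6 = 0.
Discriminant: (-1)^2 - 4(-6) = 25, so r = (1 ± 5)/2.
Solving: r_1 = 3, r_2 = -2.

indicial: r^2 - 1 r - 6 = 0; roots r_1 = 3, r_2 = -2


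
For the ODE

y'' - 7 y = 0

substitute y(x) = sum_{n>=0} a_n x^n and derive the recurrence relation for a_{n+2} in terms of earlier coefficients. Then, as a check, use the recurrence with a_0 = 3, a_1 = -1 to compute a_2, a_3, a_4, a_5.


Substitute y = sum_n a_n x^n into y'' + (const) y = 0.
y''(x) = sum_{n>=0} (n+2)(n+1) a_{n+2} x^n.
The ODE becomes sum_n [(n+2)(n+1) a_{n+2} - 7 a_n] x^n = 0.
Setting each coefficient to zero gives the recurrence:
  (n+2)(n+1) a_{n+2} - 7 a_n = 0,
  a_{n+2} = 7 / ((n+1)(n+2)) a_n.

Check with a_0 = 3, a_1 = -1 (apply the recurrence for n = 0, 1, 2, 3): a_0 = 3, a_1 = -1, a_2 = 21/2, a_3 = -7/6, a_4 = 49/8, a_5 = -49/120.

a_{n+2} = 7/((n+1)(n+2)) * a_n; check: a_0 = 3, a_1 = -1, a_2 = 21/2, a_3 = -7/6, a_4 = 49/8, a_5 = -49/120


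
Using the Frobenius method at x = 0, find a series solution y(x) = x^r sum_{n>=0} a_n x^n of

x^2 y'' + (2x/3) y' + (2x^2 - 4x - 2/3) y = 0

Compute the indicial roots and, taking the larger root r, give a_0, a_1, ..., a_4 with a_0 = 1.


Write in Frobenius form y'' + (p(x)/x) y' + (q(x)/x^2) y = 0:
  p(x) = 2/3,  q(x) = 2x^2 - 4x - 2/3.
Indicial equation: r(r-1) + (2/3) r + (-2/3) = 0 -> roots r_1 = 1, r_2 = -2/3.
Take r = r_1 = 1. Let y(x) = x^r sum_{n>=0} a_n x^n with a_0 = 1.
Substitute y = x^r sum a_n x^n and match x^{r+n}. The recurrence is
  D(n) a_n - 4 a_{n-1} + 2 a_{n-2} = 0,  where D(n) = (r+n)(r+n-1) + (2/3)(r+n) + (-2/3).
  a_n = [4 a_{n-1} - 2 a_{n-2}] / D(n).
Since the indicial polynomial factors as (r - r_1)(r - r_2), D(n) = (r_1 + n - r_1)(r_1 + n - r_2) = n(n + 5/3).
Evaluating step by step (a_0 = 1):
  n = 1: D(1) = 1(1 + 5/3) = 8/3; numerator = 4(1) = 4; a_1 = (4)/(8/3) = 3/2
  n = 2: D(2) = 2(2 + 5/3) = 22/3; numerator = 4(3/2) - 2(1) = 4; a_2 = (4)/(22/3) = 6/11
  n = 3: D(3) = 3(3 + 5/3) = 14; numerator = 4(6/11) - 2(3/2) = -9/11; a_3 = (-9/11)/(14) = -9/154
  n = 4: D(4) = 4(4 + 5/3) = 68/3; numerator = 4(-9/154) - 2(6/11) = -102/77; a_4 = (-102/77)/(68/3) = -9/154

r = 1; a_0 = 1; a_1 = 3/2; a_2 = 6/11; a_3 = -9/154; a_4 = -9/154


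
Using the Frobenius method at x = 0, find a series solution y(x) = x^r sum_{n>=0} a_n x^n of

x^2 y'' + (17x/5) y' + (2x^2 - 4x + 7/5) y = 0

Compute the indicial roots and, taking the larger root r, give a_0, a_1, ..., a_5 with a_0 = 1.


Write in Frobenius form y'' + (p(x)/x) y' + (q(x)/x^2) y = 0:
  p(x) = 17/5,  q(x) = 2x^2 - 4x + 7/5.
Indicial equation: r(r-1) + (17/5) r + (7/5) = 0 -> roots r_1 = -1, r_2 = -7/5.
Take r = r_1 = -1. Let y(x) = x^r sum_{n>=0} a_n x^n with a_0 = 1.
Substitute y = x^r sum a_n x^n and match x^{r+n}. The recurrence is
  D(n) a_n - 4 a_{n-1} + 2 a_{n-2} = 0,  where D(n) = (r+n)(r+n-1) + (17/5)(r+n) + (7/5).
  a_n = [4 a_{n-1} - 2 a_{n-2}] / D(n).
Since the indicial polynomial factors as (r - r_1)(r - r_2), D(n) = (r_1 + n - r_1)(r_1 + n - r_2) = n(n + 2/5).
Evaluating step by step (a_0 = 1):
  n = 1: D(1) = 1(1 + 2/5) = 7/5; numerator = 4(1) = 4; a_1 = (4)/(7/5) = 20/7
  n = 2: D(2) = 2(2 + 2/5) = 24/5; numerator = 4(20/7) - 2(1) = 66/7; a_2 = (66/7)/(24/5) = 55/28
  n = 3: D(3) = 3(3 + 2/5) = 51/5; numerator = 4(55/28) - 2(20/7) = 15/7; a_3 = (15/7)/(51/5) = 25/119
  n = 4: D(4) = 4(4 + 2/5) = 88/5; numerator = 4(25/119) - 2(55/28) = -105/34; a_4 = (-105/34)/(88/5) = -525/2992
  n = 5: D(5) = 5(5 + 2/5) = 27; numerator = 4(-525/2992) - 2(25/119) = -5875/5236; a_5 = (-5875/5236)/(27) = -5875/141372

r = -1; a_0 = 1; a_1 = 20/7; a_2 = 55/28; a_3 = 25/119; a_4 = -525/2992; a_5 = -5875/141372


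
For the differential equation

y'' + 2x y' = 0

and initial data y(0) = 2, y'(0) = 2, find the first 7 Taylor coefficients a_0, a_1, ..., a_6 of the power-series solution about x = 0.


Ansatz: y(x) = sum_{n>=0} a_n x^n, so y'(x) = sum_{n>=1} n a_n x^(n-1) and y''(x) = sum_{n>=2} n(n-1) a_n x^(n-2).
Substitute into P(x) y'' + Q(x) y' + R(x) y = 0 with P(x) = 1, Q(x) = 2x, R(x) = 0, and match powers of x.
Initial conditions: a_0 = 2, a_1 = 2.
Setting the coefficient of each power of x to zero and solving order by order (substituting the coefficients already found):
  x^0: 2 a_2 = 0  ->  a_2 = 0
  x^1: 6 a_3 + 2 a_1 = 0  ->  6 a_3 = -2 a_1 = -4  ->  a_3 = -2/3
  x^2: 12 a_4 + 4 a_2 = 0  ->  12 a_4 = -4 a_2 = 0  ->  a_4 = 0
  x^3: 20 a_5 + 6 a_3 = 0  ->  20 a_5 = -6 a_3 = 4  ->  a_5 = 1/5
  x^4: 30 a_6 + 8 a_4 = 0  ->  30 a_6 = -8 a_4 = 0  ->  a_6 = 0
Truncated series: y(x) = 2 + 2 x - (2/3) x^3 + (1/5) x^5 + O(x^7).

a_0 = 2; a_1 = 2; a_2 = 0; a_3 = -2/3; a_4 = 0; a_5 = 1/5; a_6 = 0


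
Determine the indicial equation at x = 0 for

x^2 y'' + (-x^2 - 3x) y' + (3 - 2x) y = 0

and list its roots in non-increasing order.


Divide by x^2 to reach normal form y'' + P_1(x) y' + P_2(x) y = 0 with P_1(x) = -1 - 3/x and P_2(x) = -2/x + 3/x^2.
x = 0 is a singular point because the y'-coefficient -1 - 3/x has a pole at x = 0 and the y-coefficient -2/x + 3/x^2 has a pole at x = 0.
It is a regular singular point because x P_1(x) = p(x) = -x - 3 and x^2 P_2(x) = q(x) = 3 - 2x are polynomials, hence analytic at x = 0.
p(0) = -3,  q(0) = 3.
Indicial equation: r(r-1) + p(0) r + q(0) = 0, i.e. r^2 + (p(0) - 1) r + q(0) = 0, i.e. r^2 - 4 r + 3 = 0.
Discriminant: (-4)^2 - 4(3) = 4, so r = (4 ± 2)/2.
Solving: r_1 = 3, r_2 = 1.

indicial: r^2 - 4 r + 3 = 0; roots r_1 = 3, r_2 = 1


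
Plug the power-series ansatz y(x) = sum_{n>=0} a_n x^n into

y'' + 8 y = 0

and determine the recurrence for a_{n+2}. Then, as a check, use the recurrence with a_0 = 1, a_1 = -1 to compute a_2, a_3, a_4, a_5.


Substitute y = sum_n a_n x^n into y'' + (const) y = 0.
y''(x) = sum_{n>=0} (n+2)(n+1) a_{n+2} x^n.
The ODE becomes sum_n [(n+2)(n+1) a_{n+2} + 8 a_n] x^n = 0.
Setting each coefficient to zero gives the recurrence:
  (n+2)(n+1) a_{n+2} + 8 a_n = 0,
  a_{n+2} = -8 / ((n+1)(n+2)) a_n.

Check with a_0 = 1, a_1 = -1 (apply the recurrence for n = 0, 1, 2, 3): a_0 = 1, a_1 = -1, a_2 = -4, a_3 = 4/3, a_4 = 8/3, a_5 = -8/15.

a_{n+2} = -8/((n+1)(n+2)) * a_n; check: a_0 = 1, a_1 = -1, a_2 = -4, a_3 = 4/3, a_4 = 8/3, a_5 = -8/15


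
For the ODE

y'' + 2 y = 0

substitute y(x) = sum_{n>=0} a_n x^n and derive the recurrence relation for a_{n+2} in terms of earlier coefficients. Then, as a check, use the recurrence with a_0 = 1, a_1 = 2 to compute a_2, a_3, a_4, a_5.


Substitute y = sum_n a_n x^n into y'' + (const) y = 0.
y''(x) = sum_{n>=0} (n+2)(n+1) a_{n+2} x^n.
The ODE becomes sum_n [(n+2)(n+1) a_{n+2} + 2 a_n] x^n = 0.
Setting each coefficient to zero gives the recurrence:
  (n+2)(n+1) a_{n+2} + 2 a_n = 0,
  a_{n+2} = -2 / ((n+1)(n+2)) a_n.

Check with a_0 = 1, a_1 = 2 (apply the recurrence for n = 0, 1, 2, 3): a_0 = 1, a_1 = 2, a_2 = -1, a_3 = -2/3, a_4 = 1/6, a_5 = 1/15.

a_{n+2} = -2/((n+1)(n+2)) * a_n; check: a_0 = 1, a_1 = 2, a_2 = -1, a_3 = -2/3, a_4 = 1/6, a_5 = 1/15


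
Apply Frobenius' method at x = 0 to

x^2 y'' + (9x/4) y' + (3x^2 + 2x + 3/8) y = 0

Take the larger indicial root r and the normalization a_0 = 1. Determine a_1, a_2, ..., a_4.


Write in Frobenius form y'' + (p(x)/x) y' + (q(x)/x^2) y = 0:
  p(x) = 9/4,  q(x) = 3x^2 + 2x + 3/8.
Indicial equation: r(r-1) + (9/4) r + (3/8) = 0 -> roots r_1 = -1/2, r_2 = -3/4.
Take r = r_1 = -1/2. Let y(x) = x^r sum_{n>=0} a_n x^n with a_0 = 1.
Substitute y = x^r sum a_n x^n and match x^{r+n}. The recurrence is
  D(n) a_n + 2 a_{n-1} + 3 a_{n-2} = 0,  where D(n) = (r+n)(r+n-1) + (9/4)(r+n) + (3/8).
  a_n = [-2 a_{n-1} - 3 a_{n-2}] / D(n).
Since the indicial polynomial factors as (r - r_1)(r - r_2), D(n) = (r_1 + n - r_1)(r_1 + n - r_2) = n(n + 1/4).
Evaluating step by step (a_0 = 1):
  n = 1: D(1) = 1(1 + 1/4) = 5/4; numerator = -2(1) = -2; a_1 = (-2)/(5/4) = -8/5
  n = 2: D(2) = 2(2 + 1/4) = 9/2; numerator = -2(-8/5) - 3(1) = 1/5; a_2 = (1/5)/(9/2) = 2/45
  n = 3: D(3) = 3(3 + 1/4) = 39/4; numerator = -2(2/45) - 3(-8/5) = 212/45; a_3 = (212/45)/(39/4) = 848/1755
  n = 4: D(4) = 4(4 + 1/4) = 17; numerator = -2(848/1755) - 3(2/45) = -386/351; a_4 = (-386/351)/(17) = -386/5967

r = -1/2; a_0 = 1; a_1 = -8/5; a_2 = 2/45; a_3 = 848/1755; a_4 = -386/5967


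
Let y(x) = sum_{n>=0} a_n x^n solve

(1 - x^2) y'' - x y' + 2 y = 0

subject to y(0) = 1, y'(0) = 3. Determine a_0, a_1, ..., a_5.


Ansatz: y(x) = sum_{n>=0} a_n x^n, so y'(x) = sum_{n>=1} n a_n x^(n-1) and y''(x) = sum_{n>=2} n(n-1) a_n x^(n-2).
Substitute into P(x) y'' + Q(x) y' + R(x) y = 0 with P(x) = 1 - x^2, Q(x) = -x, R(x) = 2, and match powers of x.
Initial conditions: a_0 = 1, a_1 = 3.
Setting the coefficient of each power of x to zero and solving order by order (substituting the coefficients already found):
  x^0: 2 a_2 + 2 a_0 = 0  ->  2 a_2 = -2 a_0 = -2  ->  a_2 = -1
  x^1: 6 a_3 + a_1 = 0  ->  6 a_3 = -a_1 = -3  ->  a_3 = -1/2
  x^2: 12 a_4 - 2 a_2 = 0  ->  12 a_4 = 2 a_2 = -2  ->  a_4 = -1/6
  x^3: 20 a_5 - 7 a_3 = 0  ->  20 a_5 = 7 a_3 = -7/2  ->  a_5 = -7/40
Truncated series: y(x) = 1 + 3 x - x^2 - (1/2) x^3 - (1/6) x^4 - (7/40) x^5 + O(x^6).

a_0 = 1; a_1 = 3; a_2 = -1; a_3 = -1/2; a_4 = -1/6; a_5 = -7/40


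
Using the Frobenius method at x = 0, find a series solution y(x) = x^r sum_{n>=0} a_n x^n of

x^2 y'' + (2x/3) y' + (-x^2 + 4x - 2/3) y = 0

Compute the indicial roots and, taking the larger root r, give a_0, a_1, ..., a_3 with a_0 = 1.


Write in Frobenius form y'' + (p(x)/x) y' + (q(x)/x^2) y = 0:
  p(x) = 2/3,  q(x) = -x^2 + 4x - 2/3.
Indicial equation: r(r-1) + (2/3) r + (-2/3) = 0 -> roots r_1 = 1, r_2 = -2/3.
Take r = r_1 = 1. Let y(x) = x^r sum_{n>=0} a_n x^n with a_0 = 1.
Substitute y = x^r sum a_n x^n and match x^{r+n}. The recurrence is
  D(n) a_n + 4 a_{n-1} - 1 a_{n-2} = 0,  where D(n) = (r+n)(r+n-1) + (2/3)(r+n) + (-2/3).
  a_n = [-4 a_{n-1} + 1 a_{n-2}] / D(n).
Since the indicial polynomial factors as (r - r_1)(r - r_2), D(n) = (r_1 + n - r_1)(r_1 + n - r_2) = n(n + 5/3).
Evaluating step by step (a_0 = 1):
  n = 1: D(1) = 1(1 + 5/3) = 8/3; numerator = -4(1) = -4; a_1 = (-4)/(8/3) = -3/2
  n = 2: D(2) = 2(2 + 5/3) = 22/3; numerator = -4(-3/2) + 1(1) = 7; a_2 = (7)/(22/3) = 21/22
  n = 3: D(3) = 3(3 + 5/3) = 14; numerator = -4(21/22) + 1(-3/2) = -117/22; a_3 = (-117/22)/(14) = -117/308

r = 1; a_0 = 1; a_1 = -3/2; a_2 = 21/22; a_3 = -117/308


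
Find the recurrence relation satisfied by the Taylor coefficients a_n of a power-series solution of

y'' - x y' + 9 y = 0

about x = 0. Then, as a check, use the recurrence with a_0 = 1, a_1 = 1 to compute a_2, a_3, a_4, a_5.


Substitute y = sum_n a_n x^n.
y''(x) has coefficient (n+2)(n+1) a_{n+2} at x^n;
-x y'(x) has coefficient -n a_n at x^n (shift);
9 y(x) has coefficient 9 a_n at x^n.
Matching x^n: (n+2)(n+1) a_{n+2} + (-n + 9) a_n = 0.
Thus a_{n+2} = (n - 9) / ((n+1)(n+2)) * a_n.

Check with a_0 = 1, a_1 = 1 (apply the recurrence for n = 0, 1, 2, 3): a_0 = 1, a_1 = 1, a_2 = -9/2, a_3 = -4/3, a_4 = 21/8, a_5 = 2/5.

a_(n+2) = (n - 9) / ((n+1)(n+2)) * a_n; check: a_0 = 1, a_1 = 1, a_2 = -9/2, a_3 = -4/3, a_4 = 21/8, a_5 = 2/5


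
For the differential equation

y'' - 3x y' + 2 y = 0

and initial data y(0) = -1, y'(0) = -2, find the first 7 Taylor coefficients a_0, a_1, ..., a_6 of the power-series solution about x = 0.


Ansatz: y(x) = sum_{n>=0} a_n x^n, so y'(x) = sum_{n>=1} n a_n x^(n-1) and y''(x) = sum_{n>=2} n(n-1) a_n x^(n-2).
Substitute into P(x) y'' + Q(x) y' + R(x) y = 0 with P(x) = 1, Q(x) = -3x, R(x) = 2, and match powers of x.
Initial conditions: a_0 = -1, a_1 = -2.
Setting the coefficient of each power of x to zero and solving order by order (substituting the coefficients already found):
  x^0: 2 a_2 + 2 a_0 = 0  ->  2 a_2 = -2 a_0 = 2  ->  a_2 = 1
  x^1: 6 a_3 - a_1 = 0  ->  6 a_3 = a_1 = -2  ->  a_3 = -1/3
  x^2: 12 a_4 - 4 a_2 = 0  ->  12 a_4 = 4 a_2 = 4  ->  a_4 = 1/3
  x^3: 20 a_5 - 7 a_3 = 0  ->  20 a_5 = 7 a_3 = -7/3  ->  a_5 = -7/60
  x^4: 30 a_6 - 10 a_4 = 0  ->  30 a_6 = 10 a_4 = 10/3  ->  a_6 = 1/9
Truncated series: y(x) = -1 - 2 x + x^2 - (1/3) x^3 + (1/3) x^4 - (7/60) x^5 + (1/9) x^6 + O(x^7).

a_0 = -1; a_1 = -2; a_2 = 1; a_3 = -1/3; a_4 = 1/3; a_5 = -7/60; a_6 = 1/9


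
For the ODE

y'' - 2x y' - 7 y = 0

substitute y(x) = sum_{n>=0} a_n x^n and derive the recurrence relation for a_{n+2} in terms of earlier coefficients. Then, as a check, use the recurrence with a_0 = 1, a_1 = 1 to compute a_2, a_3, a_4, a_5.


Substitute y = sum_n a_n x^n.
y''(x) has coefficient (n+2)(n+1) a_{n+2} at x^n;
-2 x y'(x) has coefficient -2 n a_n at x^n (shift);
-7 y(x) has coefficient -7 a_n at x^n.
Matching x^n: (n+2)(n+1) a_{n+2} + (-2n - 7) a_n = 0.
Thus a_{n+2} = (2n + 7) / ((n+1)(n+2)) * a_n.

Check with a_0 = 1, a_1 = 1 (apply the recurrence for n = 0, 1, 2, 3): a_0 = 1, a_1 = 1, a_2 = 7/2, a_3 = 3/2, a_4 = 77/24, a_5 = 39/40.

a_(n+2) = (2n + 7) / ((n+1)(n+2)) * a_n; check: a_0 = 1, a_1 = 1, a_2 = 7/2, a_3 = 3/2, a_4 = 77/24, a_5 = 39/40


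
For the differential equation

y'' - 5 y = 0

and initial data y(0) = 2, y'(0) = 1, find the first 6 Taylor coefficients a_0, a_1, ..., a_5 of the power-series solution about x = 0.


Ansatz: y(x) = sum_{n>=0} a_n x^n, so y'(x) = sum_{n>=1} n a_n x^(n-1) and y''(x) = sum_{n>=2} n(n-1) a_n x^(n-2).
Substitute into P(x) y'' + Q(x) y' + R(x) y = 0 with P(x) = 1, Q(x) = 0, R(x) = -5, and match powers of x.
Initial conditions: a_0 = 2, a_1 = 1.
Setting the coefficient of each power of x to zero and solving order by order (substituting the coefficients already found):
  x^0: 2 a_2 - 5 a_0 = 0  ->  2 a_2 = 5 a_0 = 10  ->  a_2 = 5
  x^1: 6 a_3 - 5 a_1 = 0  ->  6 a_3 = 5 a_1 = 5  ->  a_3 = 5/6
  x^2: 12 a_4 - 5 a_2 = 0  ->  12 a_4 = 5 a_2 = 25  ->  a_4 = 25/12
  x^3: 20 a_5 - 5 a_3 = 0  ->  20 a_5 = 5 a_3 = 25/6  ->  a_5 = 5/24
Truncated series: y(x) = 2 + x + 5 x^2 + (5/6) x^3 + (25/12) x^4 + (5/24) x^5 + O(x^6).

a_0 = 2; a_1 = 1; a_2 = 5; a_3 = 5/6; a_4 = 25/12; a_5 = 5/24


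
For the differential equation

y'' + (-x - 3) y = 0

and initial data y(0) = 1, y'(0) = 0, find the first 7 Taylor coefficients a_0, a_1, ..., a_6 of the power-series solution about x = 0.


Ansatz: y(x) = sum_{n>=0} a_n x^n, so y'(x) = sum_{n>=1} n a_n x^(n-1) and y''(x) = sum_{n>=2} n(n-1) a_n x^(n-2).
Substitute into P(x) y'' + Q(x) y' + R(x) y = 0 with P(x) = 1, Q(x) = 0, R(x) = -x - 3, and match powers of x.
Initial conditions: a_0 = 1, a_1 = 0.
Setting the coefficient of each power of x to zero and solving order by order (substituting the coefficients already found):
  x^0: 2 a_2 - 3 a_0 = 0  ->  2 a_2 = 3 a_0 = 3  ->  a_2 = 3/2
  x^1: 6 a_3 - 3 a_1 - a_0 = 0  ->  6 a_3 = 3 a_1 + a_0 = 1  ->  a_3 = 1/6
  x^2: 12 a_4 - 3 a_2 - a_1 = 0  ->  12 a_4 = 3 a_2 + a_1 = 9/2  ->  a_4 = 3/8
  x^3: 20 a_5 - 3 a_3 - a_2 = 0  ->  20 a_5 = 3 a_3 + a_2 = 2  ->  a_5 = 1/10
  x^4: 30 a_6 - 3 a_4 - a_3 = 0  ->  30 a_6 = 3 a_4 + a_3 = 31/24  ->  a_6 = 31/720
Truncated series: y(x) = 1 + (3/2) x^2 + (1/6) x^3 + (3/8) x^4 + (1/10) x^5 + (31/720) x^6 + O(x^7).

a_0 = 1; a_1 = 0; a_2 = 3/2; a_3 = 1/6; a_4 = 3/8; a_5 = 1/10; a_6 = 31/720


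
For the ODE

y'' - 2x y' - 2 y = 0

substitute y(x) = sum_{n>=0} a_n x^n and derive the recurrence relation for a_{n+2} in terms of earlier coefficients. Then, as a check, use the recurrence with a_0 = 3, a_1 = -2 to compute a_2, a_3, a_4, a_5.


Substitute y = sum_n a_n x^n.
y''(x) has coefficient (n+2)(n+1) a_{n+2} at x^n;
-2 x y'(x) has coefficient -2 n a_n at x^n (shift);
-2 y(x) has coefficient -2 a_n at x^n.
Matching x^n: (n+2)(n+1) a_{n+2} + (-2n - 2) a_n = 0.
Thus a_{n+2} = (2n + 2) / ((n+1)(n+2)) * a_n.

Check with a_0 = 3, a_1 = -2 (apply the recurrence for n = 0, 1, 2, 3): a_0 = 3, a_1 = -2, a_2 = 3, a_3 = -4/3, a_4 = 3/2, a_5 = -8/15.

a_(n+2) = (2n + 2) / ((n+1)(n+2)) * a_n; check: a_0 = 3, a_1 = -2, a_2 = 3, a_3 = -4/3, a_4 = 3/2, a_5 = -8/15


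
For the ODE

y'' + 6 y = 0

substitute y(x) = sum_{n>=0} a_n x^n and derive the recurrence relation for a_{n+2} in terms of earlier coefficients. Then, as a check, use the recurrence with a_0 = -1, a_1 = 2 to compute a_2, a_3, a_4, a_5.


Substitute y = sum_n a_n x^n into y'' + (const) y = 0.
y''(x) = sum_{n>=0} (n+2)(n+1) a_{n+2} x^n.
The ODE becomes sum_n [(n+2)(n+1) a_{n+2} + 6 a_n] x^n = 0.
Setting each coefficient to zero gives the recurrence:
  (n+2)(n+1) a_{n+2} + 6 a_n = 0,
  a_{n+2} = -6 / ((n+1)(n+2)) a_n.

Check with a_0 = -1, a_1 = 2 (apply the recurrence for n = 0, 1, 2, 3): a_0 = -1, a_1 = 2, a_2 = 3, a_3 = -2, a_4 = -3/2, a_5 = 3/5.

a_{n+2} = -6/((n+1)(n+2)) * a_n; check: a_0 = -1, a_1 = 2, a_2 = 3, a_3 = -2, a_4 = -3/2, a_5 = 3/5


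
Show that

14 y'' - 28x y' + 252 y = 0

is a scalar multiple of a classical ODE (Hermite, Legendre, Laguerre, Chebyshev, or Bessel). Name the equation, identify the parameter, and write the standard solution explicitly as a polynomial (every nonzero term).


All three coefficients share the factor 14; dividing through by 14 gives  y'' - 2x y' + 18 y = 0.
This matches the Hermite equation y'' - 2x y' + 2n y = 0 with 2n = 18, so n = 9; the polynomial solution is H_9(x).
With y = sum_k a_k x^k, matching x^k gives (k+2)(k+1) a_{k+2} = 2(k - n) a_k = 2(k - 9) a_k. The right side vanishes at k = 9, so the series with the parity of 9 terminates at degree 9.
Standard normalization: leading coefficient of H_n is 2^n, so a_9 = 2^9 = 512. Work downward with a_k = (k+1)(k+2) a_{k+2} / (2(k - n)):
  a_7 = (8)(9)(512) / (2(7 - 9)) = 36864/(-4) = -9216
  a_5 = (6)(7)(-9216) / (2(5 - 9)) = -387072/(-8) = 48384
  a_3 = (4)(5)(48384) / (2(3 - 9)) = 967680/(-12) = -80640
  a_1 = (2)(3)(-80640) / (2(1 - 9)) = -483840/(-16) = 30240
Hence H_9(x) = 512 x^9 - 9216 x^7 + 48384 x^5 - 80640 x^3 + 30240 x.

H_9(x); series = 512 x^9 - 9216 x^7 + 48384 x^5 - 80640 x^3 + 30240 x


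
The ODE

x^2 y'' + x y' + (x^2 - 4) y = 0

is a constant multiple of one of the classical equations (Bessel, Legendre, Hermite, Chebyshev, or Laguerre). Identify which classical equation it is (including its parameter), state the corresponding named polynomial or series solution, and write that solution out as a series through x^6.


The equation is already in a standard form:  x^2 y'' + x y' + (x^2 - 4) y = 0.
This matches the Bessel equation x^2 y'' + x y' + (x^2 - nu^2) y = 0 with nu^2 = 4, so nu = 2; the solution bounded at x = 0 is J_2(x).
Frobenius at x = 0: indicial roots ±nu; for r = nu the recurrence k(k + 2nu) c_k = -c_{k-2} gives the standard series J_nu(x) = sum_{k>=0} (-1)^k / (k! (k+nu)!) (x/2)^(2k+nu). Evaluate the first 3 terms:
  k = 0: (-1)^0 / (0! * 2! * 2^2) x^2 = 1/(1*2*4) x^2 = (1/8) x^2
  k = 1: (-1)^1 / (1! * 3! * 2^4) x^4 = -1/(1*6*16) x^4 = (-1/96) x^4
  k = 2: (-1)^2 / (2! * 4! * 2^6) x^6 = 1/(2*24*64) x^6 = (1/3072) x^6
Hence J_2(x) = x^6/3072 - x^4/96 + x^2/8 + ....

J_2(x); series = x^6/3072 - x^4/96 + x^2/8


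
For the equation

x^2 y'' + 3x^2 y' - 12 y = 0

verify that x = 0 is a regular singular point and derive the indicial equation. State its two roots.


Divide by x^2 to reach normal form y'' + P_1(x) y' + P_2(x) y = 0 with P_1(x) = 3 and P_2(x) = -12/x^2.
x = 0 is a singular point because the y-coefficient -12/x^2 has a pole at x = 0.
It is a regular singular point because x P_1(x) = p(x) = 3x and x^2 P_2(x) = q(x) = -12 are polynomials, hence analytic at x = 0.
p(0) = 0,  q(0) = -12.
Indicial equation: r(r-1) + p(0) r + q(0) = 0, i.e. r^2 + (p(0) - 1) r + q(0) = 0, i.e. r^2 - 1 r - 12 = 0.
Discriminant: (-1)^2 - 4(-12) = 49, so r = (1 ± 7)/2.
Solving: r_1 = 4, r_2 = -3.

indicial: r^2 - 1 r - 12 = 0; roots r_1 = 4, r_2 = -3


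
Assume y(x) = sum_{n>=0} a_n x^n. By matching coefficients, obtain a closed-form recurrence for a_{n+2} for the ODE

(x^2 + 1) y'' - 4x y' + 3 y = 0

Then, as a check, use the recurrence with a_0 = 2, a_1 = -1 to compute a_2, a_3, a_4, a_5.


Substitute y = sum_n a_n x^n.
(1 + 1 x^2) y'' contributes (n+2)(n+1) a_{n+2} + n(n-1) a_n at x^n.
-4 x y'(x) contributes -4 n a_n at x^n.
3 y(x) contributes 3 a_n at x^n.
Matching x^n: (n+2)(n+1) a_{n+2} + (n(n-1) - 4 n + 3) a_n = 0.
Thus a_{n+2} = (-n(n-1) + 4 n - 3) / ((n+1)(n+2)) * a_n.

Check with a_0 = 2, a_1 = -1 (apply the recurrence for n = 0, 1, 2, 3): a_0 = 2, a_1 = -1, a_2 = -3, a_3 = -1/6, a_4 = -3/4, a_5 = -1/40.

a_(n+2) = (-n(n-1) + 4 n - 3) / ((n+1)(n+2)) * a_n; check: a_0 = 2, a_1 = -1, a_2 = -3, a_3 = -1/6, a_4 = -3/4, a_5 = -1/40


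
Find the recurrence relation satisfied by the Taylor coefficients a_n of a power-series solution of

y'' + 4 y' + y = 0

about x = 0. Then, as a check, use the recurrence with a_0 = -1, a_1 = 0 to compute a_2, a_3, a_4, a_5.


Substitute y = sum_n a_n x^n.
y''(x) has coefficient (n+2)(n+1) a_{n+2} at x^n;
4 y'(x) has coefficient 4 (n+1) a_{n+1} at x^n;
y(x) has coefficient 1 a_n at x^n.
Matching x^n: (n+2)(n+1) a_{n+2} + 4 (n+1) a_{n+1} + 1 a_n = 0.
Thus a_{n+2} = [-4 (n+1) a_{n+1} - 1 a_n] / ((n+1)(n+2)).

Check with a_0 = -1, a_1 = 0 (apply the recurrence for n = 0, 1, 2, 3): a_0 = -1, a_1 = 0, a_2 = 1/2, a_3 = -2/3, a_4 = 5/8, a_5 = -7/15.

a_(n+2) = [-4 (n+1) a_(n+1) - 1 a_n] / ((n+1)(n+2)); check: a_0 = -1, a_1 = 0, a_2 = 1/2, a_3 = -2/3, a_4 = 5/8, a_5 = -7/15


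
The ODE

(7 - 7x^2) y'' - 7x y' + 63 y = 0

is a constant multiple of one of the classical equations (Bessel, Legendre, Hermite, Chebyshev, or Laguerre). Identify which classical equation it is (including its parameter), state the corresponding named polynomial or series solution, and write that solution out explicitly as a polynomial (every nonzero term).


All three coefficients share the factor 7; dividing through by 7 gives  (1 - x^2) y'' - x y' + 9 y = 0.
This matches the Chebyshev equation (1 - x^2) y'' - x y' + n^2 y = 0 (note the -x y' term, not -2x y') with n^2 = 9, so n = 3; the polynomial solution is T_3(x).
With y = sum_k a_k x^k, matching x^k gives (k+2)(k+1) a_{k+2} = (k^2 - n^2) a_k = (k - 3)(k + 3) a_k. The right side vanishes at k = 3, so the series with the parity of 3 terminates at degree 3.
Standard normalization: leading coefficient of T_n is 2^(n-1), so a_3 = 2^2 = 4. Work downward with a_k = (k+1)(k+2) a_{k+2} / ((k - 3)(k + 3)):
  a_1 = (2)(3)(4) / ((1 - 3)(1 + 3)) = 24/(-8) = -3
Hence T_3(x) = 4 x^3 - 3 x.

T_3(x); series = 4 x^3 - 3 x


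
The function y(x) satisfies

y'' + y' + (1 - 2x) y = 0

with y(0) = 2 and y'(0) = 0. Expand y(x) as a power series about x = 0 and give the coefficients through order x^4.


Ansatz: y(x) = sum_{n>=0} a_n x^n, so y'(x) = sum_{n>=1} n a_n x^(n-1) and y''(x) = sum_{n>=2} n(n-1) a_n x^(n-2).
Substitute into P(x) y'' + Q(x) y' + R(x) y = 0 with P(x) = 1, Q(x) = 1, R(x) = 1 - 2x, and match powers of x.
Initial conditions: a_0 = 2, a_1 = 0.
Setting the coefficient of each power of x to zero and solving order by order (substituting the coefficients already found):
  x^0: 2 a_2 + a_1 + a_0 = 0  ->  2 a_2 = -a_1 - a_0 = -2  ->  a_2 = -1
  x^1: 6 a_3 + 2 a_2 + a_1 - 2 a_0 = 0  ->  6 a_3 = -2 a_2 - a_1 + 2 a_0 = 6  ->  a_3 = 1
  x^2: 12 a_4 + 3 a_3 + a_2 - 2 a_1 = 0  ->  12 a_4 = -3 a_3 - a_2 + 2 a_1 = -2  ->  a_4 = -1/6
Truncated series: y(x) = 2 - x^2 + x^3 - (1/6) x^4 + O(x^5).

a_0 = 2; a_1 = 0; a_2 = -1; a_3 = 1; a_4 = -1/6


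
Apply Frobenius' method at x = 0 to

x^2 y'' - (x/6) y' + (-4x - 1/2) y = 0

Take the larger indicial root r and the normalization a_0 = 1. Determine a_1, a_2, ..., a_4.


Write in Frobenius form y'' + (p(x)/x) y' + (q(x)/x^2) y = 0:
  p(x) = -1/6,  q(x) = -4x - 1/2.
Indicial equation: r(r-1) + (-1/6) r + (-1/2) = 0 -> roots r_1 = 3/2, r_2 = -1/3.
Take r = r_1 = 3/2. Let y(x) = x^r sum_{n>=0} a_n x^n with a_0 = 1.
Substitute y = x^r sum a_n x^n and match x^{r+n}. The recurrence is
  D(n) a_n - 4 a_{n-1} = 0,  where D(n) = (r+n)(r+n-1) + (-1/6)(r+n) + (-1/2).
  a_n = 4 / D(n) * a_{n-1}.
Since the indicial polynomial factors as (r - r_1)(r - r_2), D(n) = (r_1 + n - r_1)(r_1 + n - r_2) = n(n + 11/6).
Evaluating step by step (a_0 = 1):
  n = 1: D(1) = 1(1 + 11/6) = 17/6; numerator = 4(1) = 4; a_1 = (4)/(17/6) = 24/17
  n = 2: D(2) = 2(2 + 11/6) = 23/3; numerator = 4(24/17) = 96/17; a_2 = (96/17)/(23/3) = 288/391
  n = 3: D(3) = 3(3 + 11/6) = 29/2; numerator = 4(288/391) = 1152/391; a_3 = (1152/391)/(29/2) = 2304/11339
  n = 4: D(4) = 4(4 + 11/6) = 70/3; numerator = 4(2304/11339) = 9216/11339; a_4 = (9216/11339)/(70/3) = 13824/396865

r = 3/2; a_0 = 1; a_1 = 24/17; a_2 = 288/391; a_3 = 2304/11339; a_4 = 13824/396865


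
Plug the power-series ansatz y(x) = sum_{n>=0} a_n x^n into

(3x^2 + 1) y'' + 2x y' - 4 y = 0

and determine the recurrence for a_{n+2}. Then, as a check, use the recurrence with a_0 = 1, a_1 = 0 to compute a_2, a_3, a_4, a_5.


Substitute y = sum_n a_n x^n.
(1 + 3 x^2) y'' contributes (n+2)(n+1) a_{n+2} + 3 n(n-1) a_n at x^n.
2 x y'(x) contributes 2 n a_n at x^n.
-4 y(x) contributes -4 a_n at x^n.
Matching x^n: (n+2)(n+1) a_{n+2} + (3 n(n-1) + 2 n - 4) a_n = 0.
Thus a_{n+2} = (-3 n(n-1) - 2 n + 4) / ((n+1)(n+2)) * a_n.

Check with a_0 = 1, a_1 = 0 (apply the recurrence for n = 0, 1, 2, 3): a_0 = 1, a_1 = 0, a_2 = 2, a_3 = 0, a_4 = -1, a_5 = 0.

a_(n+2) = (-3 n(n-1) - 2 n + 4) / ((n+1)(n+2)) * a_n; check: a_0 = 1, a_1 = 0, a_2 = 2, a_3 = 0, a_4 = -1, a_5 = 0


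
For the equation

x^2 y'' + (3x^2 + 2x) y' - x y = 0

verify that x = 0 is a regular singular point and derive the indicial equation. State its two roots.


Divide by x^2 to reach normal form y'' + P_1(x) y' + P_2(x) y = 0 with P_1(x) = 3 + 2/x and P_2(x) = -1/x.
x = 0 is a singular point because the y'-coefficient 3 + 2/x has a pole at x = 0 and the y-coefficient -1/x has a pole at x = 0.
It is a regular singular point because x P_1(x) = p(x) = 3x + 2 and x^2 P_2(x) = q(x) = -x are polynomials, hence analytic at x = 0.
p(0) = 2,  q(0) = 0.
Indicial equation: r(r-1) + p(0) r + q(0) = 0, i.e. r^2 + (p(0) - 1) r + q(0) = 0, i.e. r^2 + 1 r = 0.
Discriminant: (1)^2 - 4(0) = 1, so r = (-1 ± 1)/2.
Solving: r_1 = 0, r_2 = -1.

indicial: r^2 + 1 r = 0; roots r_1 = 0, r_2 = -1
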